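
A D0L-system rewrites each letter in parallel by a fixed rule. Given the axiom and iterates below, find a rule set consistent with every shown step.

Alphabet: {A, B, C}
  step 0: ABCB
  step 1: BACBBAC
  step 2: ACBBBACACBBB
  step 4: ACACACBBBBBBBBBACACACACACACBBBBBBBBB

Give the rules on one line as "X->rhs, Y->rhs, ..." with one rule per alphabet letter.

A->B, B->AC, C->BB

  step 1 ⇒ step 2: BACBBAC ⇒ AC·B·BB·AC·AC·B·BB
    A ↦ B
    B ↦ AC
    C ↦ BB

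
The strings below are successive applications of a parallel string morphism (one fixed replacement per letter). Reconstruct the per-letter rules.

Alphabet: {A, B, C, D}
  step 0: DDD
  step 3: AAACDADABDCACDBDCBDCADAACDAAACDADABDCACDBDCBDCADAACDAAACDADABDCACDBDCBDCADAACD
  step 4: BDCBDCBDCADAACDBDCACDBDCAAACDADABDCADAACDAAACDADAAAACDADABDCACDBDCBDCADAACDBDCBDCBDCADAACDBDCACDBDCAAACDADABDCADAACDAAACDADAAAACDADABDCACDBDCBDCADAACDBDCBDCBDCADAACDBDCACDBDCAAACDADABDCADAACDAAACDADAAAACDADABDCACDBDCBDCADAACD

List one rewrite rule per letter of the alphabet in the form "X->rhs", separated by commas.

A->BDC, B->AA, C->ADA, D->ACD

  step 3 ⇒ step 4: AAACDADABDCACDBDCBDCADAACDAAACDADABDCACDBDCBDCADAACDAAACDADABDCACDBDCBDCADAACD ⇒ BDC·BDC·BDC·ADA·ACD·BDC·ACD·BDC·AA·ACD·ADA·BDC·ADA·ACD·AA·ACD·ADA·AA·ACD·ADA·BDC·ACD·BDC·BDC·ADA·ACD·BDC·BDC·BDC·ADA·ACD·BDC·ACD·BDC·AA·ACD·ADA·BDC·ADA·ACD·AA·ACD·ADA·AA·ACD·ADA·BDC·ACD·BDC·BDC·ADA·ACD·BDC·BDC·BDC·ADA·ACD·BDC·ACD·BDC·AA·ACD·ADA·BDC·ADA·ACD·AA·ACD·ADA·AA·ACD·ADA·BDC·ACD·BDC·BDC·ADA·ACD
    A ↦ BDC
    B ↦ AA
    C ↦ ADA
    D ↦ ACD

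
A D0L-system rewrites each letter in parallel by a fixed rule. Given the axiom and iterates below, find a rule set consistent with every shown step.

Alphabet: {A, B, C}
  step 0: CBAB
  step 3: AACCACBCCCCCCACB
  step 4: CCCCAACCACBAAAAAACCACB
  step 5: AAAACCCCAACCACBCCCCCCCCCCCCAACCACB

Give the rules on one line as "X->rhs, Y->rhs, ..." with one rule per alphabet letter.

A->CC, B->CB, C->A

  step 4 ⇒ step 5: CCCCAACCACBAAAAAACCACB ⇒ A·A·A·A·CC·CC·A·A·CC·A·CB·CC·CC·CC·CC·CC·CC·A·A·CC·A·CB
    A ↦ CC
    B ↦ CB
    C ↦ A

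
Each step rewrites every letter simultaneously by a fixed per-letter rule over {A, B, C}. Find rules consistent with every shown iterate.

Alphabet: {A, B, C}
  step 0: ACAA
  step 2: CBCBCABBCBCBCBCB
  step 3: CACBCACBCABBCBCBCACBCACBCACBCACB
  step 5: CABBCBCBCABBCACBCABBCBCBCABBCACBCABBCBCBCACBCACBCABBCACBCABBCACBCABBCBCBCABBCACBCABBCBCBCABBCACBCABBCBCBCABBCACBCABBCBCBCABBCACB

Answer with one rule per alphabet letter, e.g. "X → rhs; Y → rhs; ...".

  step 2 ⇒ step 3: CBCBCABBCBCBCBCB ⇒ CA·CB·CA·CB·CA·BB·CB·CB·CA·CB·CA·CB·CA·CB·CA·CB
    A ↦ BB
    B ↦ CB
    C ↦ CA

A->BB, B->CB, C->CA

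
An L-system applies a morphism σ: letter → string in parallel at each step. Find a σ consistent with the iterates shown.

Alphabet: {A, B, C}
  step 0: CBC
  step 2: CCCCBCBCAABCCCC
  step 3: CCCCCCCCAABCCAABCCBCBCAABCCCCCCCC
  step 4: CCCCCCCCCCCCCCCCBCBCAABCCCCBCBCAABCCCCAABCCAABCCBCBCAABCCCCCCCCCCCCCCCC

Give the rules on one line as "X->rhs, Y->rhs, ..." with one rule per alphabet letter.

  step 3 ⇒ step 4: CCCCCCCCAABCCAABCCBCBCAABCCCCCCCC ⇒ CC·CC·CC·CC·CC·CC·CC·CC·BC·BC·AAB·CC·CC·BC·BC·AAB·CC·CC·AAB·CC·AAB·CC·BC·BC·AAB·CC·CC·CC·CC·CC·CC·CC·CC
    A ↦ BC
    B ↦ AAB
    C ↦ CC

A->BC, B->AAB, C->CC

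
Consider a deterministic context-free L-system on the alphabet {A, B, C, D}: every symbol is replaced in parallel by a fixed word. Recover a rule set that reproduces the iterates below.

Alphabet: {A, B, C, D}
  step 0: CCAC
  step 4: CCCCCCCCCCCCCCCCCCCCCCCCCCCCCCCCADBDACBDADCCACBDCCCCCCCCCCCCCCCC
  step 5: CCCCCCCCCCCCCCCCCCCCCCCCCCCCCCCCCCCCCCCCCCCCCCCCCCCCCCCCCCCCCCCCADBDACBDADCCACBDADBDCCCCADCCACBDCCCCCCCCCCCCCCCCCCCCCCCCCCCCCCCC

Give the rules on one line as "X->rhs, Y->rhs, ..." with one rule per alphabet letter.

A->AD, B->AC, C->CC, D->BD

  step 4 ⇒ step 5: CCCCCCCCCCCCCCCCCCCCCCCCCCCCCCCCADBDACBDADCCACBDCCCCCCCCCCCCCCCC ⇒ CC·CC·CC·CC·CC·CC·CC·CC·CC·CC·CC·CC·CC·CC·CC·CC·CC·CC·CC·CC·CC·CC·CC·CC·CC·CC·CC·CC·CC·CC·CC·CC·AD·BD·AC·BD·AD·CC·AC·BD·AD·BD·CC·CC·AD·CC·AC·BD·CC·CC·CC·CC·CC·CC·CC·CC·CC·CC·CC·CC·CC·CC·CC·CC
    A ↦ AD
    B ↦ AC
    C ↦ CC
    D ↦ BD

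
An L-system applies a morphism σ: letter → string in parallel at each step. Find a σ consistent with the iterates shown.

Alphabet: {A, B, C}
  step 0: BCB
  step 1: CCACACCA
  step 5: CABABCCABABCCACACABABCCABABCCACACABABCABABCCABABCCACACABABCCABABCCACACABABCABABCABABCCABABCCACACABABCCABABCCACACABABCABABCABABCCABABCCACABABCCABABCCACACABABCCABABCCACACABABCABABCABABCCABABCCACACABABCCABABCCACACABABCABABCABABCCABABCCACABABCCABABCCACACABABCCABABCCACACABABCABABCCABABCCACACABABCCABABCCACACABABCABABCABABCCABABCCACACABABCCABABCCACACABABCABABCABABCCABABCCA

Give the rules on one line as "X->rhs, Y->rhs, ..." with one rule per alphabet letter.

  step 0 ⇒ step 1: BCB ⇒ CCA·CA·CCA
    B ↦ CCA
    C ↦ CA
    A ↦ BAB  (constrained at step 1)

A->BAB, B->CCA, C->CA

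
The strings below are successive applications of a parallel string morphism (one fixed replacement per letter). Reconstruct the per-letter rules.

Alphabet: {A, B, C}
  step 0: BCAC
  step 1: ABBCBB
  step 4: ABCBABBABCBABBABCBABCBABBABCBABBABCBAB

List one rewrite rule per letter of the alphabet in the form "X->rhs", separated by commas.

  step 0 ⇒ step 1: BCAC ⇒ AB·B·CB·B
    A ↦ CB
    B ↦ AB
    C ↦ B

A->CB, B->AB, C->B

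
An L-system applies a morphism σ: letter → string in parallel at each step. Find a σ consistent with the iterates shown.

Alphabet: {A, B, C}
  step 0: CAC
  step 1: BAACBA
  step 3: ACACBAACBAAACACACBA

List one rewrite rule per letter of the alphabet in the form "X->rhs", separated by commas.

  step 0 ⇒ step 1: CAC ⇒ BA·AC·BA
    A ↦ AC
    C ↦ BA
    B ↦ A  (constrained at step 1)

A->AC, B->A, C->BA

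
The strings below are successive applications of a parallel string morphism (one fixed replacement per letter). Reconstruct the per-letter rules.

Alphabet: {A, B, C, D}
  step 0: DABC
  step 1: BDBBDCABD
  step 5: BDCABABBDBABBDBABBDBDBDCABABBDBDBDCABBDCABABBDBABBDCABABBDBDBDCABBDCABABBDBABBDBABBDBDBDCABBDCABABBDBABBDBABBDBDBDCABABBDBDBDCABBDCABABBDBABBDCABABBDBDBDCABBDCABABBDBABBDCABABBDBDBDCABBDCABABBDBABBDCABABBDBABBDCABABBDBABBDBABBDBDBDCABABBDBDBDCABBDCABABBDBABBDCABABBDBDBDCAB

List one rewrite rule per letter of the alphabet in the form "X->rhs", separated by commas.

A->BDC, B->AB, C->D, D->BDB

  step 0 ⇒ step 1: DABC ⇒ BDB·BDC·AB·D
    A ↦ BDC
    B ↦ AB
    C ↦ D
    D ↦ BDB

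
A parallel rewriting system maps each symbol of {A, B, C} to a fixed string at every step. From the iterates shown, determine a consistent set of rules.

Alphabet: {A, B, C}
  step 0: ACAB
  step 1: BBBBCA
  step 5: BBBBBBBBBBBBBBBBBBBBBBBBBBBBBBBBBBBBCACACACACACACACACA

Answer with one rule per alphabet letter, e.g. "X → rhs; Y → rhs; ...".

  step 0 ⇒ step 1: ACAB ⇒ B·BB·B·CA
    A ↦ B
    B ↦ CA
    C ↦ BB

A->B, B->CA, C->BB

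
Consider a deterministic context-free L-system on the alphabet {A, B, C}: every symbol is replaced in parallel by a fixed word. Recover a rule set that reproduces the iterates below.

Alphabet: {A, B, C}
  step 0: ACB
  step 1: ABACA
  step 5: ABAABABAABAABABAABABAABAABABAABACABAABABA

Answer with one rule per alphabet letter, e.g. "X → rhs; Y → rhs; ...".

  step 0 ⇒ step 1: ACB ⇒ AB·AC·A
    A ↦ AB
    B ↦ A
    C ↦ AC

A->AB, B->A, C->AC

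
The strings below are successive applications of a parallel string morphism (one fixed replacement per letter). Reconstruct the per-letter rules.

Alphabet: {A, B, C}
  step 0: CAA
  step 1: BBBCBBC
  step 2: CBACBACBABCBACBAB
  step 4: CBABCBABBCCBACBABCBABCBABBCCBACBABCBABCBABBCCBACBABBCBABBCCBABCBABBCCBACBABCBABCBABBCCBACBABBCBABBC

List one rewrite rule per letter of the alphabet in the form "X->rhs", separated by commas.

A->BBC, B->CBA, C->B

  step 1 ⇒ step 2: BBBCBBC ⇒ CBA·CBA·CBA·B·CBA·CBA·B
    B ↦ CBA
    C ↦ B
  step 0 ⇒ step 1: CAA ⇒ B·BBC·BBC
    A ↦ BBC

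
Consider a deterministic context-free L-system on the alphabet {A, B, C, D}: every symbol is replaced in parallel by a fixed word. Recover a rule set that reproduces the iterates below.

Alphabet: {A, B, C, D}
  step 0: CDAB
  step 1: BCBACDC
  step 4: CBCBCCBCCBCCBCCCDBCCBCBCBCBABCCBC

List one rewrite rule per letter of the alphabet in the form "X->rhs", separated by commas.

A->CD, B->C, C->BC, D->BA

  step 0 ⇒ step 1: CDAB ⇒ BC·BA·CD·C
    A ↦ CD
    B ↦ C
    C ↦ BC
    D ↦ BA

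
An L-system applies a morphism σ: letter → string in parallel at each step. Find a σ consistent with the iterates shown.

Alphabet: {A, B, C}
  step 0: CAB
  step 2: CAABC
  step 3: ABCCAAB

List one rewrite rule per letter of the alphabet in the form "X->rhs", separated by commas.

  step 2 ⇒ step 3: CAABC ⇒ AB·C·C·A·AB
    A ↦ C
    B ↦ A
    C ↦ AB

A->C, B->A, C->AB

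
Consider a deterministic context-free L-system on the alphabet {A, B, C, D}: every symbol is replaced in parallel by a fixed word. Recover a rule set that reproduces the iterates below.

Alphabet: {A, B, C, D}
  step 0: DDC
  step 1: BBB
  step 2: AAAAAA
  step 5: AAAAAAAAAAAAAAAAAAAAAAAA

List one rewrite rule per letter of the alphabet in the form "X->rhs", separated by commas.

  step 1 ⇒ step 2: BBB ⇒ AA·AA·AA
    B ↦ AA
    A ↦ DC  (constrained at step 2)
  step 0 ⇒ step 1: DDC ⇒ B·B·B
    C ↦ B
  step 0 ⇒ step 1: DDC ⇒ B·B·B
    D ↦ B

A->DC, B->AA, C->B, D->B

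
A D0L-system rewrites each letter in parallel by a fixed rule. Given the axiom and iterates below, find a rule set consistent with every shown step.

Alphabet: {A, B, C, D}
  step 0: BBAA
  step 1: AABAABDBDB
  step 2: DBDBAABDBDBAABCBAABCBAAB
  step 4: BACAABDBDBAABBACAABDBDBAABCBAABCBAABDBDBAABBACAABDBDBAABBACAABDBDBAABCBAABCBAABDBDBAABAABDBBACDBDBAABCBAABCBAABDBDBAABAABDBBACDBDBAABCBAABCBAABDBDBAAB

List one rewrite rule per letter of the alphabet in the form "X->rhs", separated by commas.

A->DB, B->AAB, C->BAC, D->CB

  step 1 ⇒ step 2: AABAABDBDB ⇒ DB·DB·AAB·DB·DB·AAB·CB·AAB·CB·AAB
    A ↦ DB
    B ↦ AAB
    D ↦ CB
    C ↦ BAC  (constrained at step 2)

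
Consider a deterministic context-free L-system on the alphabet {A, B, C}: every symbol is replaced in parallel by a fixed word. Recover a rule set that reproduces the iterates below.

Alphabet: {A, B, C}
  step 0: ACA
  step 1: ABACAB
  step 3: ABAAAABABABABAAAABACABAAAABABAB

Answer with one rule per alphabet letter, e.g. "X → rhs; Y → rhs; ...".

A->AB, B->AAA, C->AC

  step 0 ⇒ step 1: ACA ⇒ AB·AC·AB
    A ↦ AB
    C ↦ AC
    B ↦ AAA  (constrained at step 1)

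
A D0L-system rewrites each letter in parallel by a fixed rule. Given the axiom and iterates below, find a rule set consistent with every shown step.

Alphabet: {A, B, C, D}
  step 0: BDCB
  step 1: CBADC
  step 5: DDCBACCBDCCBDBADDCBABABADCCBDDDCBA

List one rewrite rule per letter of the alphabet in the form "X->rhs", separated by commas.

A->CBD, B->C, C->D, D->BA

  step 0 ⇒ step 1: BDCB ⇒ C·BA·D·C
    B ↦ C
    C ↦ D
    D ↦ BA
    A ↦ CBD  (constrained at step 1)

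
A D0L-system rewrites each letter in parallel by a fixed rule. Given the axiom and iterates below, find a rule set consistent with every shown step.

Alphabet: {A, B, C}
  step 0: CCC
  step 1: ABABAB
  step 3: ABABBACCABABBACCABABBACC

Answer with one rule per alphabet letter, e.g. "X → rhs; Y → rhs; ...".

A->CC, B->BA, C->AB

  step 0 ⇒ step 1: CCC ⇒ AB·AB·AB
    C ↦ AB
    A ↦ CC  (constrained at step 1)
    B ↦ BA  (constrained at step 1)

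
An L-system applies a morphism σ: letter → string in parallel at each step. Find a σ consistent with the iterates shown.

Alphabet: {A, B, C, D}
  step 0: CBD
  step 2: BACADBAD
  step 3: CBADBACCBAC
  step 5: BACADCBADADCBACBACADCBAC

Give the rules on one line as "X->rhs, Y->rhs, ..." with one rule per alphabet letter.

A->B, B->C, C->AD, D->AC

  step 2 ⇒ step 3: BACADBAD ⇒ C·B·AD·B·AC·C·B·AC
    A ↦ B
    B ↦ C
    C ↦ AD
    D ↦ AC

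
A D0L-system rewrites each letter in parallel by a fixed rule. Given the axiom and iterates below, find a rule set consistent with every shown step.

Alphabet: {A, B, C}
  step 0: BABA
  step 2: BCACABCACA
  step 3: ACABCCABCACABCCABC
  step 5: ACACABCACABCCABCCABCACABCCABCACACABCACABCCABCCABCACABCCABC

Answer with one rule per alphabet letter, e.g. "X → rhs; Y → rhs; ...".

A->BC, B->A, C->CA

  step 2 ⇒ step 3: BCACABCACA ⇒ A·CA·BC·CA·BC·A·CA·BC·CA·BC
    A ↦ BC
    B ↦ A
    C ↦ CA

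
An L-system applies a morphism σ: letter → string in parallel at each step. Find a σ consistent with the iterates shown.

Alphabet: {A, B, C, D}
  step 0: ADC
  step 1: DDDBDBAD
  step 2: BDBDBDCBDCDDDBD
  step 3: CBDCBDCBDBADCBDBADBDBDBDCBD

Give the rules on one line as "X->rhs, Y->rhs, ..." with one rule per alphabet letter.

A->DDD, B->C, C->BAD, D->BD

  step 2 ⇒ step 3: BDBDBDCBDCDDDBD ⇒ C·BD·C·BD·C·BD·BAD·C·BD·BAD·BD·BD·BD·C·BD
    B ↦ C
    C ↦ BAD
    D ↦ BD
  step 0 ⇒ step 1: ADC ⇒ DDD·BD·BAD
    A ↦ DDD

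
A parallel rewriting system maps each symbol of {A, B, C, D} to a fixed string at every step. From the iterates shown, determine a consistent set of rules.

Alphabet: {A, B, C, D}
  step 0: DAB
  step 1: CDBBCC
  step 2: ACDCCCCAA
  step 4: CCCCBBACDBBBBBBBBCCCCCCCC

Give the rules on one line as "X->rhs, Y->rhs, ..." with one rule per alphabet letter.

A->BB, B->CC, C->A, D->CD

  step 1 ⇒ step 2: CDBBCC ⇒ A·CD·CC·CC·A·A
    B ↦ CC
    C ↦ A
    D ↦ CD
  step 0 ⇒ step 1: DAB ⇒ CD·BB·CC
    A ↦ BB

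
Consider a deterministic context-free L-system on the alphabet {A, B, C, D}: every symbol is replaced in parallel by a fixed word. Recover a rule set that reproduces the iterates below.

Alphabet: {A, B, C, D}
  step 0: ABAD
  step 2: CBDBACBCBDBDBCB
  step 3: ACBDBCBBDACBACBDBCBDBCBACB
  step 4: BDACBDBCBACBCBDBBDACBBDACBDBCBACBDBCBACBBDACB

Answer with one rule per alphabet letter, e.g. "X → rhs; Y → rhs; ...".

A->BD, B->CB, C->A, D->DB

  step 3 ⇒ step 4: ACBDBCBBDACBACBDBCBDBCBACB ⇒ BD·A·CB·DB·CB·A·CB·CB·DB·BD·A·CB·BD·A·CB·DB·CB·A·CB·DB·CB·A·CB·BD·A·CB
    A ↦ BD
    B ↦ CB
    C ↦ A
    D ↦ DB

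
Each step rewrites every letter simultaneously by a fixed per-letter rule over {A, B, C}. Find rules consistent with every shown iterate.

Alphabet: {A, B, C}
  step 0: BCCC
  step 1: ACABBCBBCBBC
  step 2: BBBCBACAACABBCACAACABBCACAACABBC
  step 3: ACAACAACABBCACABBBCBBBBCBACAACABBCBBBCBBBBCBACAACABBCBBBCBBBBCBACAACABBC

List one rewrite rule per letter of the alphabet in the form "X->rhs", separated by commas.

A->B, B->ACA, C->BBC

  step 2 ⇒ step 3: BBBCBACAACABBCACAACABBCACAACABBC ⇒ ACA·ACA·ACA·BBC·ACA·B·BBC·B·B·BBC·B·ACA·ACA·BBC·B·BBC·B·B·BBC·B·ACA·ACA·BBC·B·BBC·B·B·BBC·B·ACA·ACA·BBC
    A ↦ B
    B ↦ ACA
    C ↦ BBC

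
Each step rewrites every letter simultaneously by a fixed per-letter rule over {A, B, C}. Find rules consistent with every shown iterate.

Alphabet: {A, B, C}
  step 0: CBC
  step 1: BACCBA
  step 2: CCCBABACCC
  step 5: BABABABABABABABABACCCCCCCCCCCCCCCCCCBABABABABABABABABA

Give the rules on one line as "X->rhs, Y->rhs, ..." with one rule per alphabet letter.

A->C, B->CC, C->BA

  step 1 ⇒ step 2: BACCBA ⇒ CC·C·BA·BA·CC·C
    A ↦ C
    B ↦ CC
    C ↦ BA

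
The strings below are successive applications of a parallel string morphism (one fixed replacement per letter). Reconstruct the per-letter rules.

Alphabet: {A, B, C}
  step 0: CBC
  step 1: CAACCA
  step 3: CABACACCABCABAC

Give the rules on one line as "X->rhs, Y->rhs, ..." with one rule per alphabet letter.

A->B, B->AC, C->CA

  step 0 ⇒ step 1: CBC ⇒ CA·AC·CA
    B ↦ AC
    C ↦ CA
    A ↦ B  (constrained at step 1)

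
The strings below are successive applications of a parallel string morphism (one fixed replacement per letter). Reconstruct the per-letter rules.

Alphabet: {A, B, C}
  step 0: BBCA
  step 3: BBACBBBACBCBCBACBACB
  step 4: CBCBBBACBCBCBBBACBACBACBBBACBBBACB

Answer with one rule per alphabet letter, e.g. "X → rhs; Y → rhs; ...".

A->BB, B->CB, C->A

  step 3 ⇒ step 4: BBACBBBACBCBCBACBACB ⇒ CB·CB·BB·A·CB·CB·CB·BB·A·CB·A·CB·A·CB·BB·A·CB·BB·A·CB
    A ↦ BB
    B ↦ CB
    C ↦ A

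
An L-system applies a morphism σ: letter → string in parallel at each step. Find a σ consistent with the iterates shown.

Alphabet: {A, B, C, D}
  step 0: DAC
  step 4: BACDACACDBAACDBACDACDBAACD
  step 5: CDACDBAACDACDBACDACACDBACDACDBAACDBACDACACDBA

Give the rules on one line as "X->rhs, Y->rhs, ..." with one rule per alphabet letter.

A->AC, B->CD, C->D, D->BA

  step 4 ⇒ step 5: BACDACACDBAACDBACDACDBAACD ⇒ CD·AC·D·BA·AC·D·AC·D·BA·CD·AC·AC·D·BA·CD·AC·D·BA·AC·D·BA·CD·AC·AC·D·BA
    A ↦ AC
    B ↦ CD
    C ↦ D
    D ↦ BA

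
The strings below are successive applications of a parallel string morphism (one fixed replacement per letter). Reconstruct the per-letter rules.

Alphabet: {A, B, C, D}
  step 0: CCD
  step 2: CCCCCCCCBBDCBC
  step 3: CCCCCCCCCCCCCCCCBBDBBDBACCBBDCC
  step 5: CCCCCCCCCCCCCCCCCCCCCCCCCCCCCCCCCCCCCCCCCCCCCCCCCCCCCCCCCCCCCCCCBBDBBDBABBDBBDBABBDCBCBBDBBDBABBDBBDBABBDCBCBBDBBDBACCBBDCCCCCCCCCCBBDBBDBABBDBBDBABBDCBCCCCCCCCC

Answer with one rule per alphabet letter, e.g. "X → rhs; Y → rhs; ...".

  step 2 ⇒ step 3: CCCCCCCCBBDCBC ⇒ CC·CC·CC·CC·CC·CC·CC·CC·BBD·BBD·BA·CC·BBD·CC
    B ↦ BBD
    C ↦ CC
    D ↦ BA
    A ↦ CBC  (constrained at step 3)

A->CBC, B->BBD, C->CC, D->BA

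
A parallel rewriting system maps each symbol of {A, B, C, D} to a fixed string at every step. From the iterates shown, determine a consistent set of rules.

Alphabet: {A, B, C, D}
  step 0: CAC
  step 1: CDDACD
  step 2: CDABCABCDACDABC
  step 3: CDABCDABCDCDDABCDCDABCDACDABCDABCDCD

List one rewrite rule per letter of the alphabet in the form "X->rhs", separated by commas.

A->DA, B->BCD, C->CD, D->ABC

  step 2 ⇒ step 3: CDABCABCDACDABC ⇒ CD·ABC·DA·BCD·CD·DA·BCD·CD·ABC·DA·CD·ABC·DA·BCD·CD
    A ↦ DA
    B ↦ BCD
    C ↦ CD
    D ↦ ABC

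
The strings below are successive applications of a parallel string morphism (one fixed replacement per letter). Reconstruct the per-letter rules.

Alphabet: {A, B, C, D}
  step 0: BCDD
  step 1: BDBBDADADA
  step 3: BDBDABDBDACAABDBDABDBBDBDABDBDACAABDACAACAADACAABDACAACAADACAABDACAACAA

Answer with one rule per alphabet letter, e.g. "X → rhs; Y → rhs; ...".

A->CAA, B->BDB, C->BDA, D->DA

  step 0 ⇒ step 1: BCDD ⇒ BDB·BDA·DA·DA
    B ↦ BDB
    C ↦ BDA
    D ↦ DA
    A ↦ CAA  (constrained at step 1)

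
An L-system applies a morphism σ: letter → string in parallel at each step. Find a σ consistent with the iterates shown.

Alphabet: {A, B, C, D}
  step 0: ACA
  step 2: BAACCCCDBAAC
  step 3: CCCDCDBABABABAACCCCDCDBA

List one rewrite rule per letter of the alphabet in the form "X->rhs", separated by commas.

A->CD, B->CC, C->BA, D->AC

  step 2 ⇒ step 3: BAACCCCDBAAC ⇒ CC·CD·CD·BA·BA·BA·BA·AC·CC·CD·CD·BA
    A ↦ CD
    B ↦ CC
    C ↦ BA
    D ↦ AC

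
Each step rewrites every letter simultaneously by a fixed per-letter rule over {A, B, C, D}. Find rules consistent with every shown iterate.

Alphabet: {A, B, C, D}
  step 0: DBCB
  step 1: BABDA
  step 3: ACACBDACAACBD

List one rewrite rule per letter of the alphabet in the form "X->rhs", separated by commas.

  step 0 ⇒ step 1: DBCB ⇒ B·A·BD·A
    B ↦ A
    C ↦ BD
    D ↦ B
    A ↦ AC  (constrained at step 1)

A->AC, B->A, C->BD, D->B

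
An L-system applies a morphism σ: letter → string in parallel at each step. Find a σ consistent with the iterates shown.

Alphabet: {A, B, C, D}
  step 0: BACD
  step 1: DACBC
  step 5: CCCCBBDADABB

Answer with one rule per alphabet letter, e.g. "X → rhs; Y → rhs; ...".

A->C, B->DA, C->B, D->C

  step 0 ⇒ step 1: BACD ⇒ DA·C·B·C
    A ↦ C
    B ↦ DA
    C ↦ B
    D ↦ C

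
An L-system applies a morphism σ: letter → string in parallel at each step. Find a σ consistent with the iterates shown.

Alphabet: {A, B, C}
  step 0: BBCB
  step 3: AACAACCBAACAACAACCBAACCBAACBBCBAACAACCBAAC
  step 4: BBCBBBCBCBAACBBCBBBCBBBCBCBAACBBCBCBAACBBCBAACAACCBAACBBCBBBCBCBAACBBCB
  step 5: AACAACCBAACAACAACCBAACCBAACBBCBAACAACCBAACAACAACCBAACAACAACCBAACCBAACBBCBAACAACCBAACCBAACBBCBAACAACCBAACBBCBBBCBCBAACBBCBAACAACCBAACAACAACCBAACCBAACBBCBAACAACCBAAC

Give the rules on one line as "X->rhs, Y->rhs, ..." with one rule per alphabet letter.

A->B, B->AAC, C->CB

  step 4 ⇒ step 5: BBCBBBCBCBAACBBCBBBCBBBCBCBAACBBCBCBAACBBCBAACAACCBAACBBCBBBCBCBAACBBCB ⇒ AAC·AAC·CB·AAC·AAC·AAC·CB·AAC·CB·AAC·B·B·CB·AAC·AAC·CB·AAC·AAC·AAC·CB·AAC·AAC·AAC·CB·AAC·CB·AAC·B·B·CB·AAC·AAC·CB·AAC·CB·AAC·B·B·CB·AAC·AAC·CB·AAC·B·B·CB·B·B·CB·CB·AAC·B·B·CB·AAC·AAC·CB·AAC·AAC·AAC·CB·AAC·CB·AAC·B·B·CB·AAC·AAC·CB·AAC
    A ↦ B
    B ↦ AAC
    C ↦ CB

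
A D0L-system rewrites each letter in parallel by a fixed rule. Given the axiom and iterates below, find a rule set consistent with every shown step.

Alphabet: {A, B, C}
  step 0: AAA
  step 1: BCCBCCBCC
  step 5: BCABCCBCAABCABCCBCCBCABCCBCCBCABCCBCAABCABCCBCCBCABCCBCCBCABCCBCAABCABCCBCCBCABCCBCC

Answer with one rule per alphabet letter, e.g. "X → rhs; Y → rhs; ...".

A->BCC, B->BC, C->A

  step 0 ⇒ step 1: AAA ⇒ BCC·BCC·BCC
    A ↦ BCC
    B ↦ BC  (constrained at step 1)
    C ↦ A  (constrained at step 1)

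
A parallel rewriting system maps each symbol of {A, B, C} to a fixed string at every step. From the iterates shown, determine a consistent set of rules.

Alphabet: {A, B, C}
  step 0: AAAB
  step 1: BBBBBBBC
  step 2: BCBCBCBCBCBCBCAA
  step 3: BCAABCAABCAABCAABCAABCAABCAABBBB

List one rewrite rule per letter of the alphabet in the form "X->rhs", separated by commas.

  step 2 ⇒ step 3: BCBCBCBCBCBCBCAA ⇒ BC·AA·BC·AA·BC·AA·BC·AA·BC·AA·BC·AA·BC·AA·BB·BB
    A ↦ BB
    B ↦ BC
    C ↦ AA

A->BB, B->BC, C->AA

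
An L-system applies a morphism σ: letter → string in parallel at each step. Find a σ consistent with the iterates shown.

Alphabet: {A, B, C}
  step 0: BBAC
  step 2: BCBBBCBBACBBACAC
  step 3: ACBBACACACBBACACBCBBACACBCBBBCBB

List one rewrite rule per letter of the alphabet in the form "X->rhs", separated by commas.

  step 2 ⇒ step 3: BCBBBCBBACBBACAC ⇒ AC·BB·AC·AC·AC·BB·AC·AC·BC·BB·AC·AC·BC·BB·BC·BB
    A ↦ BC
    B ↦ AC
    C ↦ BB

A->BC, B->AC, C->BB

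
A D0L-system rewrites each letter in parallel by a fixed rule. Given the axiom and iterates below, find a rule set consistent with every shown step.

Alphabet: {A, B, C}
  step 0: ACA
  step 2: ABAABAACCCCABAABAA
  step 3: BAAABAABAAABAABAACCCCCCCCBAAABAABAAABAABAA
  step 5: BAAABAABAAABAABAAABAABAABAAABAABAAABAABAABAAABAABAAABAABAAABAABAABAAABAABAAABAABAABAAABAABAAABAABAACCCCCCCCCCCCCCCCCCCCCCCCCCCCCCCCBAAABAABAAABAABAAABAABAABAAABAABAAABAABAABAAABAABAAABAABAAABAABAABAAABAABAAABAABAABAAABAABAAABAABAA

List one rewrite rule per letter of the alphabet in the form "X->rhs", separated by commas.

A->BAA, B->A, C->CC

  step 2 ⇒ step 3: ABAABAACCCCABAABAA ⇒ BAA·A·BAA·BAA·A·BAA·BAA·CC·CC·CC·CC·BAA·A·BAA·BAA·A·BAA·BAA
    A ↦ BAA
    B ↦ A
    C ↦ CC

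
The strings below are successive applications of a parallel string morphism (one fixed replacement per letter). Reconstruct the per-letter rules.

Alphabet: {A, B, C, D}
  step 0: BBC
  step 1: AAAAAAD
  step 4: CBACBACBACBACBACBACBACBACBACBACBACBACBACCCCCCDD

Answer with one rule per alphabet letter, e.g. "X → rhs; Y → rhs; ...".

  step 0 ⇒ step 1: BBC ⇒ AAA·AAA·D
    B ↦ AAA
    C ↦ D
    A ↦ CC  (constrained at step 1)
    D ↦ CBA  (constrained at step 1)

A->CC, B->AAA, C->D, D->CBA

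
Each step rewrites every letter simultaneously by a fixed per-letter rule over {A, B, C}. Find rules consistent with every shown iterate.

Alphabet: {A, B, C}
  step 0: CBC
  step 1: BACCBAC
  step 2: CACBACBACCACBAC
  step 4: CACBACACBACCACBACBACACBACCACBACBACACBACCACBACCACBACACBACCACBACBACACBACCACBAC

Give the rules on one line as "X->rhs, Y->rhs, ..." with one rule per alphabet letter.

  step 1 ⇒ step 2: BACCBAC ⇒ C·AC·BAC·BAC·C·AC·BAC
    A ↦ AC
    B ↦ C
    C ↦ BAC

A->AC, B->C, C->BAC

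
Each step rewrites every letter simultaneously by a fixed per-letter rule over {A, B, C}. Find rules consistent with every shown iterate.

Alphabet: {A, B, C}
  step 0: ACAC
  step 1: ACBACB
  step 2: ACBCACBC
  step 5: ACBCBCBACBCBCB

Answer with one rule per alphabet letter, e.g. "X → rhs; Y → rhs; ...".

  step 1 ⇒ step 2: ACBACB ⇒ AC·B·C·AC·B·C
    A ↦ AC
    B ↦ C
    C ↦ B

A->AC, B->C, C->B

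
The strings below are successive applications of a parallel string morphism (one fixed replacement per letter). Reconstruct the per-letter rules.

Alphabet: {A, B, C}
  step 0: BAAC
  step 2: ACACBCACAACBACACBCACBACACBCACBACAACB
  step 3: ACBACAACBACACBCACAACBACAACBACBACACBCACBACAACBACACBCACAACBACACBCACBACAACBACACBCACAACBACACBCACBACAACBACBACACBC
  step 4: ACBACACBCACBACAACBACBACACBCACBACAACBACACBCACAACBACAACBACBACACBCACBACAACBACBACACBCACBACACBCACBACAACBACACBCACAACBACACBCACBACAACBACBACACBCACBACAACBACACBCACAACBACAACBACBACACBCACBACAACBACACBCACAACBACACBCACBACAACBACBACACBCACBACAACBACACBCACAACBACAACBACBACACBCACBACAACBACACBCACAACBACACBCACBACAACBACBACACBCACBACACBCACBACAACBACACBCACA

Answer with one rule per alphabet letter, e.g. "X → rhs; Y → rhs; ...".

A->ACB, B->CBC, C->ACA

  step 3 ⇒ step 4: ACBACAACBACACBCACAACBACAACBACBACACBCACBACAACBACACBCACAACBACACBCACBACAACBACACBCACAACBACACBCACBACAACBACBACACBC ⇒ ACB·ACA·CBC·ACB·ACA·ACB·ACB·ACA·CBC·ACB·ACA·ACB·ACA·CBC·ACA·ACB·ACA·ACB·ACB·ACA·CBC·ACB·ACA·ACB·ACB·ACA·CBC·ACB·ACA·CBC·ACB·ACA·ACB·ACA·CBC·ACA·ACB·ACA·CBC·ACB·ACA·ACB·ACB·ACA·CBC·ACB·ACA·ACB·ACA·CBC·ACA·ACB·ACA·ACB·ACB·ACA·CBC·ACB·ACA·ACB·ACA·CBC·ACA·ACB·ACA·CBC·ACB·ACA·ACB·ACB·ACA·CBC·ACB·ACA·ACB·ACA·CBC·ACA·ACB·ACA·ACB·ACB·ACA·CBC·ACB·ACA·ACB·ACA·CBC·ACA·ACB·ACA·CBC·ACB·ACA·ACB·ACB·ACA·CBC·ACB·ACA·CBC·ACB·ACA·ACB·ACA·CBC·ACA
    A ↦ ACB
    B ↦ CBC
    C ↦ ACA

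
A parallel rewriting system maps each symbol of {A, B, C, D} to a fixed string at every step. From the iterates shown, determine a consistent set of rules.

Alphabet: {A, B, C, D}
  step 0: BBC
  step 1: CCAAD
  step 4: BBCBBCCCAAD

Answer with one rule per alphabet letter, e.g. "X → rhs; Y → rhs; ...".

A->D, B->C, C->AAD, D->B

  step 0 ⇒ step 1: BBC ⇒ C·C·AAD
    B ↦ C
    C ↦ AAD
    A ↦ D  (constrained at step 1)
    D ↦ B  (constrained at step 1)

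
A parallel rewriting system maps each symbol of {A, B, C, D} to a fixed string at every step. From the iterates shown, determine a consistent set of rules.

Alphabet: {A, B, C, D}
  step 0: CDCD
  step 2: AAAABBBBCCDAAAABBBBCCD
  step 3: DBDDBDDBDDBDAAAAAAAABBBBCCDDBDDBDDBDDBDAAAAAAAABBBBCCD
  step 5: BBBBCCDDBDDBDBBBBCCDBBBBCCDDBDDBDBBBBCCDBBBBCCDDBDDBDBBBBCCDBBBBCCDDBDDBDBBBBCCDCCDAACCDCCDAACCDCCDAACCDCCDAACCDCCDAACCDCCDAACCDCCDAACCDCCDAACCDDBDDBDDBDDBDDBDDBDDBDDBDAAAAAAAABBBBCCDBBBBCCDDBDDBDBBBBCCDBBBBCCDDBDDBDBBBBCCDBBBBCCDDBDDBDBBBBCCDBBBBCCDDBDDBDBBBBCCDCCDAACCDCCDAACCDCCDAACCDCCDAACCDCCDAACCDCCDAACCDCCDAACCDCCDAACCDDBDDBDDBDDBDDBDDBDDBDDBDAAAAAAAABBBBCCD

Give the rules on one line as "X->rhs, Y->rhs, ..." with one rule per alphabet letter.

A->DBD, B->AA, C->BB, D->CCD

  step 2 ⇒ step 3: AAAABBBBCCDAAAABBBBCCD ⇒ DBD·DBD·DBD·DBD·AA·AA·AA·AA·BB·BB·CCD·DBD·DBD·DBD·DBD·AA·AA·AA·AA·BB·BB·CCD
    A ↦ DBD
    B ↦ AA
    C ↦ BB
    D ↦ CCD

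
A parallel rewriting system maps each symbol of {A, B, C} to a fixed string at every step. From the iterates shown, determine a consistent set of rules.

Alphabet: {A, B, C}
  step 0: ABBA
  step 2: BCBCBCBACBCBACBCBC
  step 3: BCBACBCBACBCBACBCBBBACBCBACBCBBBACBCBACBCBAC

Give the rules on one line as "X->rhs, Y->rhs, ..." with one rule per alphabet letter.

  step 2 ⇒ step 3: BCBCBCBACBCBACBCBC ⇒ BC·BAC·BC·BAC·BC·BAC·BC·BB·BAC·BC·BAC·BC·BB·BAC·BC·BAC·BC·BAC
    A ↦ BB
    B ↦ BC
    C ↦ BAC

A->BB, B->BC, C->BAC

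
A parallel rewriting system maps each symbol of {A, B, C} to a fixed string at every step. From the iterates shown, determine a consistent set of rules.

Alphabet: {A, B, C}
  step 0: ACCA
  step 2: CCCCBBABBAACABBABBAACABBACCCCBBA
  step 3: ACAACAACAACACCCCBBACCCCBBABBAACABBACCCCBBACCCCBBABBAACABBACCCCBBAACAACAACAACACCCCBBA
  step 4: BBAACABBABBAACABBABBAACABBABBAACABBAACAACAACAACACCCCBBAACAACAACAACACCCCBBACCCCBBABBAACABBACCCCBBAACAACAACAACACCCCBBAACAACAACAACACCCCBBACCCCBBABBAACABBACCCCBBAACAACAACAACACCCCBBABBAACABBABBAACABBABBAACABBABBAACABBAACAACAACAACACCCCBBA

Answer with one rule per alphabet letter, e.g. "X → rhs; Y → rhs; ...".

  step 3 ⇒ step 4: ACAACAACAACACCCCBBACCCCBBABBAACABBACCCCBBACCCCBBABBAACABBACCCCBBAACAACAACAACACCCCBBA ⇒ BBA·ACA·BBA·BBA·ACA·BBA·BBA·ACA·BBA·BBA·ACA·BBA·ACA·ACA·ACA·ACA·CC·CC·BBA·ACA·ACA·ACA·ACA·CC·CC·BBA·CC·CC·BBA·BBA·ACA·BBA·CC·CC·BBA·ACA·ACA·ACA·ACA·CC·CC·BBA·ACA·ACA·ACA·ACA·CC·CC·BBA·CC·CC·BBA·BBA·ACA·BBA·CC·CC·BBA·ACA·ACA·ACA·ACA·CC·CC·BBA·BBA·ACA·BBA·BBA·ACA·BBA·BBA·ACA·BBA·BBA·ACA·BBA·ACA·ACA·ACA·ACA·CC·CC·BBA
    A ↦ BBA
    B ↦ CC
    C ↦ ACA

A->BBA, B->CC, C->ACA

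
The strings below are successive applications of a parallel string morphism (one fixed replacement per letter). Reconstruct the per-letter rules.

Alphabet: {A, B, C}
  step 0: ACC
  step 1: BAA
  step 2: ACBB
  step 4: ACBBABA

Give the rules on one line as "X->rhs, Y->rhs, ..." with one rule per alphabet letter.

  step 1 ⇒ step 2: BAA ⇒ AC·B·B
    A ↦ B
    B ↦ AC
  step 0 ⇒ step 1: ACC ⇒ B·A·A
    C ↦ A

A->B, B->AC, C->A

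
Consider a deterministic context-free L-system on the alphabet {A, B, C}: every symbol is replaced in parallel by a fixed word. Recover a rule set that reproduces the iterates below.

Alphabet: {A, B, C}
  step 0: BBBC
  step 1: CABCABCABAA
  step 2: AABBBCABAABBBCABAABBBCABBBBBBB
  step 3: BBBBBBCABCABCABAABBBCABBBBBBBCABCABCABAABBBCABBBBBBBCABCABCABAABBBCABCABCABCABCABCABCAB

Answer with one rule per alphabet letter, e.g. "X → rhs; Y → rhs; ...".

A->BBB, B->CAB, C->AA

  step 2 ⇒ step 3: AABBBCABAABBBCABAABBBCABBBBBBB ⇒ BBB·BBB·CAB·CAB·CAB·AA·BBB·CAB·BBB·BBB·CAB·CAB·CAB·AA·BBB·CAB·BBB·BBB·CAB·CAB·CAB·AA·BBB·CAB·CAB·CAB·CAB·CAB·CAB·CAB
    A ↦ BBB
    B ↦ CAB
    C ↦ AA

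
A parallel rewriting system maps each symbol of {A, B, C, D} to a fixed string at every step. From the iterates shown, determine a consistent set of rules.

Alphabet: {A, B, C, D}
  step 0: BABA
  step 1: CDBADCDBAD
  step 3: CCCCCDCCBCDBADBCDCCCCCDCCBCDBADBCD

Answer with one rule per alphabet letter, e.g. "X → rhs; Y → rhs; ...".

A->BAD, B->CD, C->CC, D->B

  step 0 ⇒ step 1: BABA ⇒ CD·BAD·CD·BAD
    A ↦ BAD
    B ↦ CD
    C ↦ CC  (constrained at step 1)
    D ↦ B  (constrained at step 1)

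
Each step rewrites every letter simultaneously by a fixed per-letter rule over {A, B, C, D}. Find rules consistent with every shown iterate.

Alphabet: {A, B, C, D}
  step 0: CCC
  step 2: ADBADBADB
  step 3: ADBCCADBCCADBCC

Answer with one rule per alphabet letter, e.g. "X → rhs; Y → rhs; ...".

A->AD, B->CC, C->AD, D->B

  step 2 ⇒ step 3: ADBADBADB ⇒ AD·B·CC·AD·B·CC·AD·B·CC
    A ↦ AD
    B ↦ CC
    D ↦ B
    C ↦ AD  (constrained at step 0)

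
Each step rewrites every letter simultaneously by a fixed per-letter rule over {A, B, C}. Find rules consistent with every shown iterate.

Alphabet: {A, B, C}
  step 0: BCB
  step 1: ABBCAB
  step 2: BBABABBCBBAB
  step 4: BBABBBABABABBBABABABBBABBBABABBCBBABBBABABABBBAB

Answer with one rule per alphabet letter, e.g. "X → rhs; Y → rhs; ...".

  step 1 ⇒ step 2: ABBCAB ⇒ BB·AB·AB·BC·BB·AB
    A ↦ BB
    B ↦ AB
    C ↦ BC

A->BB, B->AB, C->BC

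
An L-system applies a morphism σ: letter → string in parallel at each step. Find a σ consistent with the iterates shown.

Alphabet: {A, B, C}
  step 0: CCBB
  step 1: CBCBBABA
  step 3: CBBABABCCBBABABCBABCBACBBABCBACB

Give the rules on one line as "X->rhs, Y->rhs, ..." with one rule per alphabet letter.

A->BC, B->BA, C->CB

  step 0 ⇒ step 1: CCBB ⇒ CB·CB·BA·BA
    B ↦ BA
    C ↦ CB
    A ↦ BC  (constrained at step 1)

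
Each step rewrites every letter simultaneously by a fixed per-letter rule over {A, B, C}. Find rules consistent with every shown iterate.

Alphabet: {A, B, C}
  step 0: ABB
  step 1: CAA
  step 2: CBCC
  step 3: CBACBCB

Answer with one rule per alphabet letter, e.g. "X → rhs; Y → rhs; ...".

  step 2 ⇒ step 3: CBCC ⇒ CB·A·CB·CB
    B ↦ A
    C ↦ CB
  step 0 ⇒ step 1: ABB ⇒ C·A·A
    A ↦ C

A->C, B->A, C->CB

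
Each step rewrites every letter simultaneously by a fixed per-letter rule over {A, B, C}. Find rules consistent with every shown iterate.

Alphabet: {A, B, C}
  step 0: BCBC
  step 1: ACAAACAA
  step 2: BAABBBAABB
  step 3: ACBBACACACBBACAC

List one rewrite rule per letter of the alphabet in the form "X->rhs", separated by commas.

A->B, B->AC, C->AA

  step 2 ⇒ step 3: BAABBBAABB ⇒ AC·B·B·AC·AC·AC·B·B·AC·AC
    A ↦ B
    B ↦ AC
  step 0 ⇒ step 1: BCBC ⇒ AC·AA·AC·AA
    C ↦ AA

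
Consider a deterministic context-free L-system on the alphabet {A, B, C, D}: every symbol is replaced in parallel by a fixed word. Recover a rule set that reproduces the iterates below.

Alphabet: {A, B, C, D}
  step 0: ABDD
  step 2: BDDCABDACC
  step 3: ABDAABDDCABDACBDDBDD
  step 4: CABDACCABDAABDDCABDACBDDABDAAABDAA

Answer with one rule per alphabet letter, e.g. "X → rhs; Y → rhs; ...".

A->C, B->ABD, C->BDD, D->A

  step 3 ⇒ step 4: ABDAABDDCABDACBDDBDD ⇒ C·ABD·A·C·C·ABD·A·A·BDD·C·ABD·A·C·BDD·ABD·A·A·ABD·A·A
    A ↦ C
    B ↦ ABD
    C ↦ BDD
    D ↦ A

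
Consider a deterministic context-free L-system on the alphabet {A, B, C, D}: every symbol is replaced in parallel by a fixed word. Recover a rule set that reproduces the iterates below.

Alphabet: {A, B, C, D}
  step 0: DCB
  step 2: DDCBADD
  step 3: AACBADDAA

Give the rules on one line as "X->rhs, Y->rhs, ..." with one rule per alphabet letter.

A->DD, B->A, C->CB, D->A

  step 2 ⇒ step 3: DDCBADD ⇒ A·A·CB·A·DD·A·A
    A ↦ DD
    B ↦ A
    C ↦ CB
    D ↦ A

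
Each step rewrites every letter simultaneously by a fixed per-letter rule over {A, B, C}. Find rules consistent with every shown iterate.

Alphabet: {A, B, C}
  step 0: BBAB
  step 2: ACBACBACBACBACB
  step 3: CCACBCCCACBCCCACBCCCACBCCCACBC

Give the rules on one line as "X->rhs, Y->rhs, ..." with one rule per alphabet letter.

A->CC, B->C, C->ACB

  step 2 ⇒ step 3: ACBACBACBACBACB ⇒ CC·ACB·C·CC·ACB·C·CC·ACB·C·CC·ACB·C·CC·ACB·C
    A ↦ CC
    B ↦ C
    C ↦ ACB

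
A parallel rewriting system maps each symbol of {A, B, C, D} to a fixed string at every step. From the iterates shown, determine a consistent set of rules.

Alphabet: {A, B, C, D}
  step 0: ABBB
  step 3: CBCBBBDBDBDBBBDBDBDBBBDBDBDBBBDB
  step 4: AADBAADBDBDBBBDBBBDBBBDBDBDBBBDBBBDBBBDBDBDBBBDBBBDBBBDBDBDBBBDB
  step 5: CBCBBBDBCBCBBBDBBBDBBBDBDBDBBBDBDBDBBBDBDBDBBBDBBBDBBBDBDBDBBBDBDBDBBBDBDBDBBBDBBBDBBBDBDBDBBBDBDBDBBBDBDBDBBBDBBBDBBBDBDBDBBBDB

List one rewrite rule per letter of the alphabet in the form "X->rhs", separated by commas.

A->CB, B->DB, C->AA, D->BB

  step 4 ⇒ step 5: AADBAADBDBDBBBDBBBDBBBDBDBDBBBDBBBDBBBDBDBDBBBDBBBDBBBDBDBDBBBDB ⇒ CB·CB·BB·DB·CB·CB·BB·DB·BB·DB·BB·DB·DB·DB·BB·DB·DB·DB·BB·DB·DB·DB·BB·DB·BB·DB·BB·DB·DB·DB·BB·DB·DB·DB·BB·DB·DB·DB·BB·DB·BB·DB·BB·DB·DB·DB·BB·DB·DB·DB·BB·DB·DB·DB·BB·DB·BB·DB·BB·DB·DB·DB·BB·DB
    A ↦ CB
    B ↦ DB
    D ↦ BB
  step 3 ⇒ step 4: CBCBBBDBDBDBBBDBDBDBBBDBDBDBBBDB ⇒ AA·DB·AA·DB·DB·DB·BB·DB·BB·DB·BB·DB·DB·DB·BB·DB·BB·DB·BB·DB·DB·DB·BB·DB·BB·DB·BB·DB·DB·DB·BB·DB
    C ↦ AA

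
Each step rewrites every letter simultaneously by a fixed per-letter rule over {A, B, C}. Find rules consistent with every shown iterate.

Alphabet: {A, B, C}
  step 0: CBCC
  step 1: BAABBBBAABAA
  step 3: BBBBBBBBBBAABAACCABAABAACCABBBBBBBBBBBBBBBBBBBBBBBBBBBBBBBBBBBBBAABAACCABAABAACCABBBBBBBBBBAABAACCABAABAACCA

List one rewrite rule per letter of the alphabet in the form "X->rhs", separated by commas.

A->CCA, B->BBB, C->BAA

  step 0 ⇒ step 1: CBCC ⇒ BAA·BBB·BAA·BAA
    B ↦ BBB
    C ↦ BAA
    A ↦ CCA  (constrained at step 1)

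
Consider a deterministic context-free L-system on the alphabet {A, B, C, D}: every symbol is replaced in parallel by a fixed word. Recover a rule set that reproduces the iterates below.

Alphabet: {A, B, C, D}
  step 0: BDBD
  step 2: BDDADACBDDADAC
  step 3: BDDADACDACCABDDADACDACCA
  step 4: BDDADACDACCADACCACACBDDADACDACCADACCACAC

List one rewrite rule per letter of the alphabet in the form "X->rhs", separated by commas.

  step 3 ⇒ step 4: BDDADACDACCABDDADACDACCA ⇒ BD·DA·DA·C·DA·C·CA·DA·C·CA·CA·C·BD·DA·DA·C·DA·C·CA·DA·C·CA·CA·C
    A ↦ C
    B ↦ BD
    C ↦ CA
    D ↦ DA

A->C, B->BD, C->CA, D->DA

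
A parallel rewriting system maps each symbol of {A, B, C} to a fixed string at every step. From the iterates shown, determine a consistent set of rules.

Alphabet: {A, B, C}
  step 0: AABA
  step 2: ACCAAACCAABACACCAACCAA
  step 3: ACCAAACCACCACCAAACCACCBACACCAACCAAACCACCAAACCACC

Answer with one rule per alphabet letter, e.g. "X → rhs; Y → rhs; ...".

A->ACC, B->BAC, C->A

  step 2 ⇒ step 3: ACCAAACCAABACACCAACCAA ⇒ ACC·A·A·ACC·ACC·ACC·A·A·ACC·ACC·BAC·ACC·A·ACC·A·A·ACC·ACC·A·A·ACC·ACC
    A ↦ ACC
    B ↦ BAC
    C ↦ A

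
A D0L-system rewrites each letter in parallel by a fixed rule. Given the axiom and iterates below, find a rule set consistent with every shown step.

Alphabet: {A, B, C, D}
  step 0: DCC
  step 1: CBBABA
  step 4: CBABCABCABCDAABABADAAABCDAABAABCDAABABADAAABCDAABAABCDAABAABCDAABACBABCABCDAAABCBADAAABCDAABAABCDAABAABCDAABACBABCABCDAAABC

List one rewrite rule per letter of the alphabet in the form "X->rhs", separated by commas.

A->ABC, B->DAA, C->BA, D->CB

  step 0 ⇒ step 1: DCC ⇒ CB·BA·BA
    C ↦ BA
    D ↦ CB
    A ↦ ABC  (constrained at step 1)
    B ↦ DAA  (constrained at step 1)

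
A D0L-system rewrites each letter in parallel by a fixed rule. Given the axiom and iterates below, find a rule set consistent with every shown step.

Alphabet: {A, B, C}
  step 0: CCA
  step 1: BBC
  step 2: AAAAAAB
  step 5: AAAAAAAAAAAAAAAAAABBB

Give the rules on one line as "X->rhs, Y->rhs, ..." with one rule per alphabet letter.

  step 1 ⇒ step 2: BBC ⇒ AAA·AAA·B
    B ↦ AAA
    C ↦ B
  step 0 ⇒ step 1: CCA ⇒ B·B·C
    A ↦ C

A->C, B->AAA, C->B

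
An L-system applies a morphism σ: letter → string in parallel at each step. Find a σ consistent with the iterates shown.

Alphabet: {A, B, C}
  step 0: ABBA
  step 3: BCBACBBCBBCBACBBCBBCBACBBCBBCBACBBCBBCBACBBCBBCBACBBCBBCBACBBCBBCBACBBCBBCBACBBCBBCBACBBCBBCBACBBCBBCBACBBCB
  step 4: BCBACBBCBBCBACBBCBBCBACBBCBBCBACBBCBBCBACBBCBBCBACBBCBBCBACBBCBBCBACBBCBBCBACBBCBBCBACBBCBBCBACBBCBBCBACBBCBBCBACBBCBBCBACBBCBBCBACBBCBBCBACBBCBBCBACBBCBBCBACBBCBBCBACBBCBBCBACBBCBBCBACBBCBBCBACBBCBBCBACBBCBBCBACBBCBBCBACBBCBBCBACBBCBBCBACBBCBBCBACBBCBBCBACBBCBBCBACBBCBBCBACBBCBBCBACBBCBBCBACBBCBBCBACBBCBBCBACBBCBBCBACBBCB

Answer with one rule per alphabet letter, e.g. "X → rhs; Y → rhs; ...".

A->BCB, B->BCB, C->ACB

  step 3 ⇒ step 4: BCBACBBCBBCBACBBCBBCBACBBCBBCBACBBCBBCBACBBCBBCBACBBCBBCBACBBCBBCBACBBCBBCBACBBCBBCBACBBCBBCBACBBCBBCBACBBCB ⇒ BCB·ACB·BCB·BCB·ACB·BCB·BCB·ACB·BCB·BCB·ACB·BCB·BCB·ACB·BCB·BCB·ACB·BCB·BCB·ACB·BCB·BCB·ACB·BCB·BCB·ACB·BCB·BCB·ACB·BCB·BCB·ACB·BCB·BCB·ACB·BCB·BCB·ACB·BCB·BCB·ACB·BCB·BCB·ACB·BCB·BCB·ACB·BCB·BCB·ACB·BCB·BCB·ACB·BCB·BCB·ACB·BCB·BCB·ACB·BCB·BCB·ACB·BCB·BCB·ACB·BCB·BCB·ACB·BCB·BCB·ACB·BCB·BCB·ACB·BCB·BCB·ACB·BCB·BCB·ACB·BCB·BCB·ACB·BCB·BCB·ACB·BCB·BCB·ACB·BCB·BCB·ACB·BCB·BCB·ACB·BCB·BCB·ACB·BCB·BCB·ACB·BCB·BCB·ACB·BCB·BCB·ACB·BCB
    A ↦ BCB
    B ↦ BCB
    C ↦ ACB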